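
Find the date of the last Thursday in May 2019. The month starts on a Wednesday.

2019-05-30

May 2019 begins on a Wednesday, so the first Thursday is May 2 (1 day later).
May 2019 has 31 days. Adding weeks: 2, 9, 16, 23, 30 — the last one ≤ 31 is the 30th.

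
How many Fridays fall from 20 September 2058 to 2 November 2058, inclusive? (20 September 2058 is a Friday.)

20 September 2058 is a Friday; the first Friday on or after it is 20 September 2058.
From 20 September 2058 to 2 November 2058: 10 + 31 + 2 = 43 days (rest of September, October, November).
43 ÷ 7 = 6 full weeks with remainder 1, so 6 more Fridays after the first → 7.

7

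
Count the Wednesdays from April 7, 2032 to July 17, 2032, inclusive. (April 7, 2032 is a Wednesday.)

April 7, 2032 is a Wednesday; the first Wednesday on or after it is April 7, 2032.
From April 7, 2032 to July 17, 2032: 23 + 31 + 30 + 17 = 101 days (rest of April, May, June, July).
101 ÷ 7 = 14 full weeks with remainder 3, so 14 more Wednesdays after the first → 15.

15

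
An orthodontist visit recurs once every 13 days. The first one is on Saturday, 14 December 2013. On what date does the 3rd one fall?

9 January 2014

The 3rd occurrence is 2 intervals after the first: 2 × 13 = 26 days after 14 December 2013.
December has 31 days — 17 days to the end of December leaves 9.
9 days into January → 9 January 2014.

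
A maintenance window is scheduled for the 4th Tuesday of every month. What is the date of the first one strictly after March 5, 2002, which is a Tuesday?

March 2002 starts on a Friday; its first Tuesday is the 5th, so the 4th Tuesday is the 26th — March 26, 2002.
March 26, 2002 is after March 5, 2002, so that is the next one.

March 26, 2002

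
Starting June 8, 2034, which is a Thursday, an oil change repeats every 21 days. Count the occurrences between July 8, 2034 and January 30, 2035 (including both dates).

Occurrences land 21·i days after June 8, 2034 for i = 0, 1, 2, …
July 8, 2034 is 30 days after the start; 30 ÷ 21 = 1 remainder 9; since the remainder is 9, round up to i = 2. First occurrence in the window: #3 on July 20, 2034 (2×21 = 42 days in).
January 30, 2035 is 236 days after the start; 236 ÷ 21 = 11 remainder 5. Last occurrence in the window: #12 on January 25, 2035.
Occurrences #3 through #12: 10 in total.

10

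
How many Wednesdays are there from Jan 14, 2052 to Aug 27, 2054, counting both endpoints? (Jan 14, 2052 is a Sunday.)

Jan 14, 2052 is a Sunday; the first Wednesday on or after it is Jan 17, 2052 (3 days later).
From Jan 17, 2052 to Aug 27, 2054: 349 + 365 + 239 = 953 days (rest of 2052, 2053, to Aug 27, 2054 in 2054).
953 ÷ 7 = 136 full weeks with remainder 1, so 136 more Wednesdays after the first → 137.

137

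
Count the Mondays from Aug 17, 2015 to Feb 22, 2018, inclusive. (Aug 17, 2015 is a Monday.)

Aug 17, 2015 is a Monday; the first Monday on or after it is Aug 17, 2015.
From Aug 17, 2015 to Feb 22, 2018: 136 + 366 + 365 + 53 = 920 days (rest of 2015, 2016, 2017, to Feb 22, 2018 in 2018).
920 ÷ 7 = 131 full weeks with remainder 3, so 131 more Mondays after the first → 132.

132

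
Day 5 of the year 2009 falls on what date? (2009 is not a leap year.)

5 into January → January 5.

5 January 2009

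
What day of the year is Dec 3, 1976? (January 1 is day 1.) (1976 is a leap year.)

Days in months before Dec: 31 + 29 + 31 + 30 + 31 + 30 + 31 + 31 + 30 + 31 + 30 = 335.
Plus 3 days into Dec → day 338.

338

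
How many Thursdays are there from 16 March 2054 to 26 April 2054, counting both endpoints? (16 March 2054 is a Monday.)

6

16 March 2054 is a Monday; the first Thursday on or after it is 19 March 2054 (3 days later).
From 19 March 2054 to 26 April 2054: 12 + 26 = 38 days (rest of March, April).
38 ÷ 7 = 5 full weeks with remainder 3, so 5 more Thursdays after the first → 6.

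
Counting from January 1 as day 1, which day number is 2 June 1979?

153

Days in months before June: 31 + 28 + 31 + 30 + 31 = 151.
Plus 2 days into June → day 153.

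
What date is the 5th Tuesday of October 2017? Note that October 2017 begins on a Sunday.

October 2017 begins on a Sunday, so the first Tuesday is October 3 (2 days later).
The 5th Tuesday is 4 weeks later: 3 + 28 = 31.

October 31, 2017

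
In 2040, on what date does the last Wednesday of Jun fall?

Jun 2040 begins on a Friday, so the first Wednesday is Jun 6 (5 days later).
Jun 2040 has 30 days. Adding weeks: 6, 13, 20, 27 — the last one ≤ 30 is the 27th.

Jun 27, 2040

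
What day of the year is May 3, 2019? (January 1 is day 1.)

123

Days in months before May: 31 + 28 + 31 + 30 = 120.
Plus 3 days into May → day 123.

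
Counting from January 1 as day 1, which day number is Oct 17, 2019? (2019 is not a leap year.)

290

Days in months before Oct: 31 + 28 + 31 + 30 + 31 + 30 + 31 + 31 + 30 = 273.
Plus 17 days into Oct → day 290.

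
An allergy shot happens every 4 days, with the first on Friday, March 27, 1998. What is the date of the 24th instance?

June 27, 1998

The 24th occurrence is 23 intervals after the first: 23 × 4 = 92 days after March 27, 1998.
March has 31 days — 4 days to the end of March leaves 88.
April has 30 days (58 left).
May has 31 days (27 left).
27 days into June → June 27, 1998.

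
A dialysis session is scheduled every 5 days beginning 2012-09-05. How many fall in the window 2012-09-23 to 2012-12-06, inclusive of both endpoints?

15

Occurrences land 5·i days after 2012-09-05 for i = 0, 1, 2, …
2012-09-23 is 18 days after the start; 18 ÷ 5 = 3 remainder 3; since the remainder is 3, round up to i = 4. First occurrence in the window: #5 on 2012-09-25 (4×5 = 20 days in).
2012-12-06 is 92 days after the start; 92 ÷ 5 = 18 remainder 2. Last occurrence in the window: #19 on 2012-12-04.
Occurrences #5 through #19: 15 in total.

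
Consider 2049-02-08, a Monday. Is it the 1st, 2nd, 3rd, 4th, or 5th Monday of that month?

2nd

Day 8 falls in week ⌈8/7⌉ of the month.
Days 1–7 hold the 1st Monday, 8–14 the 2nd, 15–21 the 3rd, 22–28 the 4th, 29–31 the 5th.
8 is in the range for the 2nd.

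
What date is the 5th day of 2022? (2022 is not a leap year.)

5 into January → January 5.

2022-01-05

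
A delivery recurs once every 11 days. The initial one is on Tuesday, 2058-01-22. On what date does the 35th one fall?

2059-01-31

The 35th occurrence is 34 intervals after the first: 34 × 11 = 374 days after 2058-01-22.
January has 31 days — 9 days to the end of January leaves 365.
February has 28 days (337 left).
March has 31 days (306 left).
April has 30 days (276 left).
May has 31 days (245 left).
June has 30 days (215 left).
July has 31 days (184 left).
August has 31 days (153 left).
September has 30 days (123 left).
October has 31 days (92 left).
November has 30 days (62 left).
December has 31 days (31 left).
31 days into January → 2059-01-31.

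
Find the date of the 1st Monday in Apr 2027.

Apr 5, 2027

The first Monday of Apr 2027 is Apr 5.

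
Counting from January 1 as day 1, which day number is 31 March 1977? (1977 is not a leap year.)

Days in months before March: 31 + 28 = 59.
Plus 31 days into March → day 90.

90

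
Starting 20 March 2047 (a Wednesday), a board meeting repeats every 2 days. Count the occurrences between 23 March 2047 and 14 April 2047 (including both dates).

Occurrences land 2·i days after 20 March 2047 for i = 0, 1, 2, …
23 March 2047 is 3 days after the start; 3 ÷ 2 = 1 remainder 1; since the remainder is 1, round up to i = 2. First occurrence in the window: #3 on 24 March 2047 (2×2 = 4 days in).
14 April 2047 is 25 days after the start; 25 ÷ 2 = 12 remainder 1. Last occurrence in the window: #13 on 13 April 2047.
Occurrences #3 through #13: 11 in total.

11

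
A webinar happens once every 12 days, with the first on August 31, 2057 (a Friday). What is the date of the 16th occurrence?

The 16th occurrence is 15 intervals after the first: 15 × 12 = 180 days after August 31, 2057.
August has 31 days — 0 days to the end of August leaves 180.
September has 30 days (150 left).
October has 31 days (119 left).
November has 30 days (89 left).
December has 31 days (58 left).
January has 31 days (27 left).
27 days into February → February 27, 2058.

February 27, 2058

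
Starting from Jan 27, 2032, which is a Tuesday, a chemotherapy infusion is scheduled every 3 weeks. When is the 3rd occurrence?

Mar 9, 2032

The 3rd occurrence is 2 intervals after the first: 2 × 21 = 42 days after Jan 27, 2032.
Jan has 31 days — 4 days to the end of Jan leaves 38.
Feb has 29 days (9 left).
9 days into Mar → Mar 9, 2032.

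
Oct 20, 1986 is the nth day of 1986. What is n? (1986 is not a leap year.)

293

Days in months before Oct: 31 + 28 + 31 + 30 + 31 + 30 + 31 + 31 + 30 = 273.
Plus 20 days into Oct → day 293.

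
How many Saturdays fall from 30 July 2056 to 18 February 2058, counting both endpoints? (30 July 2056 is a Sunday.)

30 July 2056 is a Sunday; the first Saturday on or after it is 5 August 2056 (6 days later).
From 5 August 2056 to 18 February 2058: 148 + 365 + 49 = 562 days (rest of 2056, 2057, to 18 February 2058 in 2058).
562 ÷ 7 = 80 full weeks with remainder 2, so 80 more Saturdays after the first → 81.

81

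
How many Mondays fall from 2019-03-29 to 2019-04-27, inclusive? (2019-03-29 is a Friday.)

4

2019-03-29 is a Friday; the first Monday on or after it is 2019-04-01 (3 days later).
From 2019-04-01 to 2019-04-27 is 27 − 1 = 26 days.
26 ÷ 7 = 3 full weeks with remainder 5, so 3 more Mondays after the first → 4.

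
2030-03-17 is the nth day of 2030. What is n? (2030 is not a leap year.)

76

Days in months before March: 31 + 28 = 59.
Plus 17 days into March → day 76.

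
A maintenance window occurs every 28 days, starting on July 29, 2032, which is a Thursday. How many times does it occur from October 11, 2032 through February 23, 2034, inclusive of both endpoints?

Occurrences land 28·i days after July 29, 2032 for i = 0, 1, 2, …
October 11, 2032 is 74 days after the start; 74 ÷ 28 = 2 remainder 18; since the remainder is 18, round up to i = 3. First occurrence in the window: #4 on October 21, 2032 (3×28 = 84 days in).
February 23, 2034 is 574 days after the start; 574 ÷ 28 = 20 remainder 14. Last occurrence in the window: #21 on February 9, 2034.
Occurrences #4 through #21: 18 in total.

18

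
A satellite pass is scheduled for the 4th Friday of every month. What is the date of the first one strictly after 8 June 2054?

26 June 2054

June 2054 starts on a Monday; its first Friday is the 5th, so the 4th Friday is the 26th — 26 June 2054.
26 June 2054 is after 8 June 2054, so that is the next one.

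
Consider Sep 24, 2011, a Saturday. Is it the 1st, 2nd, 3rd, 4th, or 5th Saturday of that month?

Day 24 falls in week ⌈24/7⌉ of the month.
Days 1–7 hold the 1st Saturday, 8–14 the 2nd, 15–21 the 3rd, 22–28 the 4th, 29–31 the 5th.
24 is in the range for the 4th.

4th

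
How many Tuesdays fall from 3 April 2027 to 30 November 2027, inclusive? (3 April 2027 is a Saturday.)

35

3 April 2027 is a Saturday; the first Tuesday on or after it is 6 April 2027 (3 days later).
From 6 April 2027 to 30 November 2027: 24 + 31 + 30 + 31 + 31 + 30 + 31 + 30 = 238 days (rest of April, May, June, July, August, September, October, November).
238 ÷ 7 = 34 full weeks with remainder 0, so 34 more Tuesdays after the first → 35.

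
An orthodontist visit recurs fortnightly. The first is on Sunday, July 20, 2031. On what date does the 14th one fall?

January 18, 2032

The 14th occurrence is 13 intervals after the first: 13 × 14 = 182 days after July 20, 2031.
July has 31 days — 11 days to the end of July leaves 171.
August has 31 days (140 left).
September has 30 days (110 left).
October has 31 days (79 left).
November has 30 days (49 left).
December has 31 days (18 left).
18 days into January → January 18, 2032.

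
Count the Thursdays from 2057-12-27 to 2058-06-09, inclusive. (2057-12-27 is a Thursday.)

2057-12-27 is a Thursday; the first Thursday on or after it is 2057-12-27.
From 2057-12-27 to 2058-06-09: 4 + 31 + 28 + 31 + 30 + 31 + 9 = 164 days (rest of December, January, February, March, April, May, June).
164 ÷ 7 = 23 full weeks with remainder 3, so 23 more Thursdays after the first → 24.

24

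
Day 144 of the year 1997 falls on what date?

January has 31 days (144 − 31 = 113 remain).
February has 28 days (113 − 28 = 85 remain).
March has 31 days (85 − 31 = 54 remain).
April has 30 days (54 − 30 = 24 remain).
24 into May → May 24.

1997-05-24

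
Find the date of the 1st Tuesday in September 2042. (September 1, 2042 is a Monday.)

September 2042 begins on a Monday, so the first Tuesday is September 2 (1 day later).

September 2, 2042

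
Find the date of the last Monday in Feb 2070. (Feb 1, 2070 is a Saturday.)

Feb 2070 begins on a Saturday, so the first Monday is Feb 3 (2 days later).
Feb 2070 has 28 days. Adding weeks: 3, 10, 17, 24 — the last one ≤ 28 is the 24th.

Feb 24, 2070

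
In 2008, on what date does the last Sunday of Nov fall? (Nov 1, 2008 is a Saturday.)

Nov 30, 2008

Nov 2008 begins on a Saturday, so the first Sunday is Nov 2 (1 day later).
Nov 2008 has 30 days. Adding weeks: 2, 9, 16, 23, 30 — the last one ≤ 30 is the 30th.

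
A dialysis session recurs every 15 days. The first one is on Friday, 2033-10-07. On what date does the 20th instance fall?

2034-07-19

The 20th occurrence is 19 intervals after the first: 19 × 15 = 285 days after 2033-10-07.
October has 31 days — 24 days to the end of October leaves 261.
November has 30 days (231 left).
December has 31 days (200 left).
January has 31 days (169 left).
February has 28 days (141 left).
March has 31 days (110 left).
April has 30 days (80 left).
May has 31 days (49 left).
June has 30 days (19 left).
19 days into July → 2034-07-19.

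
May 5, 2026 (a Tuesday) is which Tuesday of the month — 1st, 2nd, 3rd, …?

1st

Day 5 falls in week ⌈5/7⌉ of the month.
Days 1–7 hold the 1st Tuesday, 8–14 the 2nd, 15–21 the 3rd, 22–28 the 4th, 29–31 the 5th.
5 is in the range for the 1st.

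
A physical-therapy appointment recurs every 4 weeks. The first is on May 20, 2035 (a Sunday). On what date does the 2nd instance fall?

The 2nd occurrence is 1 interval after the first: 1 × 28 = 28 days after May 20, 2035.
May has 31 days — 11 days to the end of May leaves 17.
17 days into Jun → Jun 17, 2035.

Jun 17, 2035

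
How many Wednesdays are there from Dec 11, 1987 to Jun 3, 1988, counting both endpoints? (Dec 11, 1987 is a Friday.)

Dec 11, 1987 is a Friday; the first Wednesday on or after it is Dec 16, 1987 (5 days later).
From Dec 16, 1987 to Jun 3, 1988: 15 + 31 + 29 + 31 + 30 + 31 + 3 = 170 days (rest of Dec, Jan, Feb, Mar, Apr, May, Jun).
170 ÷ 7 = 24 full weeks with remainder 2, so 24 more Wednesdays after the first → 25.

25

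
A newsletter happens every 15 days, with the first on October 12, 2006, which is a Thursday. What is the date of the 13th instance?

The 13th occurrence is 12 intervals after the first: 12 × 15 = 180 days after October 12, 2006.
October has 31 days — 19 days to the end of October leaves 161.
November has 30 days (131 left).
December has 31 days (100 left).
January has 31 days (69 left).
February has 28 days (41 left).
March has 31 days (10 left).
10 days into April → April 10, 2007.

April 10, 2007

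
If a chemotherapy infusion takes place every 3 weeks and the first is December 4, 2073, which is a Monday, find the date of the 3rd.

January 15, 2074

The 3rd occurrence is 2 intervals after the first: 2 × 21 = 42 days after December 4, 2073.
December has 31 days — 27 days to the end of December leaves 15.
15 days into January → January 15, 2074.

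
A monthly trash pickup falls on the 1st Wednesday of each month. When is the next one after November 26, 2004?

November 2004 starts on a Monday, so its 1st Wednesday is November 3, 2004 (2 days in).
That is not after November 26, 2004, so look at December 2004.
December 2004 starts on a Wednesday, so its 1st Wednesday is December 1, 2004.

December 1, 2004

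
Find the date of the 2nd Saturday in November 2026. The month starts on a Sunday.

November 14, 2026

November 2026 begins on a Sunday, so the first Saturday is November 7 (6 days later).
The 2nd Saturday is 1 weeks later: 7 + 7 = 14.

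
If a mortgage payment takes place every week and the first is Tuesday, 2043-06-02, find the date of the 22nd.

2043-10-27

The 22nd occurrence is 21 intervals after the first: 21 × 7 = 147 days after 2043-06-02.
June has 30 days — 28 days to the end of June leaves 119.
July has 31 days (88 left).
August has 31 days (57 left).
September has 30 days (27 left).
27 days into October → 2043-10-27.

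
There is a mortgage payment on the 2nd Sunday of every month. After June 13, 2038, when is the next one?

June 2038 starts on a Tuesday; its first Sunday is the 6th, so the 2nd Sunday is the 13th — June 13, 2038.
That is not after June 13, 2038, so look at July 2038.
July 2038 starts on a Thursday; its first Sunday is the 4th, so the 2nd Sunday is the 11th — July 11, 2038.

July 11, 2038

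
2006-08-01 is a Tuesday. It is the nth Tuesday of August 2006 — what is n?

Day 1 falls in week ⌈1/7⌉ of the month.
Days 1–7 hold the 1st Tuesday, 8–14 the 2nd, 15–21 the 3rd, 22–28 the 4th, 29–31 the 5th.
1 is in the range for the 1st.

1st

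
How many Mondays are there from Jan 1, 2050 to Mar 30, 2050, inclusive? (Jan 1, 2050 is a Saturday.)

13

Jan 1, 2050 is a Saturday; the first Monday on or after it is Jan 3, 2050 (2 days later).
From Jan 3, 2050 to Mar 30, 2050: 28 + 28 + 30 = 86 days (rest of Jan, Feb, Mar).
86 ÷ 7 = 12 full weeks with remainder 2, so 12 more Mondays after the first → 13.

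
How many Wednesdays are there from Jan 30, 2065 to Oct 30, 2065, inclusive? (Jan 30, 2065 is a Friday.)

39

Jan 30, 2065 is a Friday; the first Wednesday on or after it is Feb 4, 2065 (5 days later).
From Feb 4, 2065 to Oct 30, 2065: 24 + 31 + 30 + 31 + 30 + 31 + 31 + 30 + 30 = 268 days (rest of Feb, Mar, Apr, May, Jun, Jul, Aug, Sep, Oct).
268 ÷ 7 = 38 full weeks with remainder 2, so 38 more Wednesdays after the first → 39.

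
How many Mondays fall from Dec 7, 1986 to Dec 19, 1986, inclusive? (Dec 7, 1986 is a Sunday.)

2

Dec 7, 1986 is a Sunday; the first Monday on or after it is Dec 8, 1986 (1 day later).
From Dec 8, 1986 to Dec 19, 1986 is 19 − 8 = 11 days.
11 ÷ 7 = 1 full weeks with remainder 4, so 1 more Mondays after the first → 2.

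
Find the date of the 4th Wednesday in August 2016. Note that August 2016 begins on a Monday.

August 2016 begins on a Monday, so the first Wednesday is August 3 (2 days later).
The 4th Wednesday is 3 weeks later: 3 + 21 = 24.

2016-08-24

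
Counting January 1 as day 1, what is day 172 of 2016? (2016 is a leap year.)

June 20, 2016

January has 31 days (172 − 31 = 141 remain).
February has 29 days (141 − 29 = 112 remain).
March has 31 days (112 − 31 = 81 remain).
April has 30 days (81 − 30 = 51 remain).
May has 31 days (51 − 31 = 20 remain).
20 into June → June 20.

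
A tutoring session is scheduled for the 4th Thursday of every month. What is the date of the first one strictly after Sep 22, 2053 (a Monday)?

Sep 2053 starts on a Monday; its first Thursday is the 4th, so the 4th Thursday is the 25th — Sep 25, 2053.
Sep 25, 2053 is after Sep 22, 2053, so that is the next one.

Sep 25, 2053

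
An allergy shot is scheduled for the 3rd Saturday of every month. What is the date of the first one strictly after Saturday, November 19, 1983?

November 1983 starts on a Tuesday; its first Saturday is the 5th, so the 3rd Saturday is the 19th — November 19, 1983.
That is not after November 19, 1983, so look at December 1983.
December 1983 starts on a Thursday; its first Saturday is the 3rd, so the 3rd Saturday is the 17th — December 17, 1983.

December 17, 1983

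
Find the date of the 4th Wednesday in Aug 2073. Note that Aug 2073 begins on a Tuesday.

Aug 23, 2073

Aug 2073 begins on a Tuesday, so the first Wednesday is Aug 2 (1 day later).
The 4th Wednesday is 3 weeks later: 2 + 21 = 23.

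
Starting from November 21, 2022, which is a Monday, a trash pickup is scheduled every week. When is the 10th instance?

The 10th occurrence is 9 intervals after the first: 9 × 7 = 63 days after November 21, 2022.
November has 30 days — 9 days to the end of November leaves 54.
December has 31 days (23 left).
23 days into January → January 23, 2023.

January 23, 2023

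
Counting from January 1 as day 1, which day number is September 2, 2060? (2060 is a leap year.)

246

Days in months before September: 31 + 29 + 31 + 30 + 31 + 30 + 31 + 31 = 244.
Plus 2 days into September → day 246.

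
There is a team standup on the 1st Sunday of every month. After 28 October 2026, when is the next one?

1 November 2026

October 2026 starts on a Thursday, so its 1st Sunday is 4 October 2026 (3 days in).
That is not after 28 October 2026, so look at November 2026.
November 2026 starts on a Sunday, so its 1st Sunday is 1 November 2026.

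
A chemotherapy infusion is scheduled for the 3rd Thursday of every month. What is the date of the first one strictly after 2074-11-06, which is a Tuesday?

2074-11-15

November 2074 starts on a Thursday; its first Thursday is the 1st, so the 3rd Thursday is the 15th — 2074-11-15.
2074-11-15 is after 2074-11-06, so that is the next one.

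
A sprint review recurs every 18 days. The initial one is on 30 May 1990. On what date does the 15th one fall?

The 15th occurrence is 14 intervals after the first: 14 × 18 = 252 days after 30 May 1990.
May has 31 days — 1 day to the end of May leaves 251.
June has 30 days (221 left).
July has 31 days (190 left).
August has 31 days (159 left).
September has 30 days (129 left).
October has 31 days (98 left).
November has 30 days (68 left).
December has 31 days (37 left).
January has 31 days (6 left).
6 days into February → 6 February 1991.

6 February 1991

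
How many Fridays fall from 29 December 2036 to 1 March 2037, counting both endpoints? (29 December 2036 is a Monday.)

9

29 December 2036 is a Monday; the first Friday on or after it is 2 January 2037 (4 days later).
From 2 January 2037 to 1 March 2037: 29 + 28 + 1 = 58 days (rest of January, February, March).
58 ÷ 7 = 8 full weeks with remainder 2, so 8 more Fridays after the first → 9.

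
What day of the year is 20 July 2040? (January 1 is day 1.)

Days in months before July: 31 + 29 + 31 + 30 + 31 + 30 = 182.
Plus 20 days into July → day 202.

202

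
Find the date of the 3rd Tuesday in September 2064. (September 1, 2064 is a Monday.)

September 2064 begins on a Monday, so the first Tuesday is September 2 (1 day later).
The 3rd Tuesday is 2 weeks later: 2 + 14 = 16.

2064-09-16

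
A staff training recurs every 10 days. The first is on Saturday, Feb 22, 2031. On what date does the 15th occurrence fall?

The 15th occurrence is 14 intervals after the first: 14 × 10 = 140 days after Feb 22, 2031.
Feb has 28 days — 6 days to the end of Feb leaves 134.
Mar has 31 days (103 left).
Apr has 30 days (73 left).
May has 31 days (42 left).
Jun has 30 days (12 left).
12 days into Jul → Jul 12, 2031.

Jul 12, 2031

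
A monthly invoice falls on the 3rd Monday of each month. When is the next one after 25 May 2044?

May 2044 starts on a Sunday; its first Monday is the 2nd, so the 3rd Monday is the 16th — 16 May 2044.
That is not after 25 May 2044, so look at June 2044.
June 2044 starts on a Wednesday; its first Monday is the 6th, so the 3rd Monday is the 20th — 20 June 2044.

20 June 2044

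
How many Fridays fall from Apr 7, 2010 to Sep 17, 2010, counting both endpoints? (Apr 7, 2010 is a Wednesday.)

Apr 7, 2010 is a Wednesday; the first Friday on or after it is Apr 9, 2010 (2 days later).
From Apr 9, 2010 to Sep 17, 2010: 21 + 31 + 30 + 31 + 31 + 17 = 161 days (rest of Apr, May, Jun, Jul, Aug, Sep).
161 ÷ 7 = 23 full weeks with remainder 0, so 23 more Fridays after the first → 24.

24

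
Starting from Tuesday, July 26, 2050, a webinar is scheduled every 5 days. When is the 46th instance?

March 8, 2051

The 46th occurrence is 45 intervals after the first: 45 × 5 = 225 days after July 26, 2050.
July has 31 days — 5 days to the end of July leaves 220.
August has 31 days (189 left).
September has 30 days (159 left).
October has 31 days (128 left).
November has 30 days (98 left).
December has 31 days (67 left).
January has 31 days (36 left).
February has 28 days (8 left).
8 days into March → March 8, 2051.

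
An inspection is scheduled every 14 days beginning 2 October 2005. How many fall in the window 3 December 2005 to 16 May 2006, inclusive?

12

Occurrences land 14·i days after 2 October 2005 for i = 0, 1, 2, …
3 December 2005 is 62 days after the start; 62 ÷ 14 = 4 remainder 6; since the remainder is 6, round up to i = 5. First occurrence in the window: #6 on 11 December 2005 (5×14 = 70 days in).
16 May 2006 is 226 days after the start; 226 ÷ 14 = 16 remainder 2. Last occurrence in the window: #17 on 14 May 2006.
Occurrences #6 through #17: 12 in total.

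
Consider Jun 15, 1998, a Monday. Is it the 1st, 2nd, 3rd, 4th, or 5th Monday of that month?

Day 15 falls in week ⌈15/7⌉ of the month.
Days 1–7 hold the 1st Monday, 8–14 the 2nd, 15–21 the 3rd, 22–28 the 4th, 29–31 the 5th.
15 is in the range for the 3rd.

3rd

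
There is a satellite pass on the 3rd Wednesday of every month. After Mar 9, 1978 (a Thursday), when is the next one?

Mar 15, 1978

Mar 1978 starts on a Wednesday; its first Wednesday is the 1st, so the 3rd Wednesday is the 15th — Mar 15, 1978.
Mar 15, 1978 is after Mar 9, 1978, so that is the next one.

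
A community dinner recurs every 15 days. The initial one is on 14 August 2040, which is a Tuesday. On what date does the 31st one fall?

The 31st occurrence is 30 intervals after the first: 30 × 15 = 450 days after 14 August 2040.
August has 31 days — 17 days to the end of August leaves 433.
From end of August to end of 2040 is 122 days (311 left).
January has 31 days (280 left).
February has 28 days (252 left).
March has 31 days (221 left).
April has 30 days (191 left).
May has 31 days (160 left).
June has 30 days (130 left).
July has 31 days (99 left).
August has 31 days (68 left).
September has 30 days (38 left).
October has 31 days (7 left).
7 days into November → 7 November 2041.

7 November 2041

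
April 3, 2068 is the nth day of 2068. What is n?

94

Days in months before April: 31 + 29 + 31 = 91.
Plus 3 days into April → day 94.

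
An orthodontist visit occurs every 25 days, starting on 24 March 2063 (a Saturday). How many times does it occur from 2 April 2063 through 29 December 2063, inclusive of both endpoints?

Occurrences land 25·i days after 24 March 2063 for i = 0, 1, 2, …
2 April 2063 is 9 days after the start; 9 ÷ 25 = 0 remainder 9; since the remainder is 9, round up to i = 1. First occurrence in the window: #2 on 18 April 2063 (1×25 = 25 days in).
29 December 2063 is 280 days after the start; 280 ÷ 25 = 11 remainder 5. Last occurrence in the window: #12 on 24 December 2063.
Occurrences #2 through #12: 11 in total.

11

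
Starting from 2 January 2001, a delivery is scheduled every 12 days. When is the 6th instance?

The 6th occurrence is 5 intervals after the first: 5 × 12 = 60 days after 2 January 2001.
January has 31 days — 29 days to the end of January leaves 31.
February has 28 days (3 left).
3 days into March → 3 March 2001.

3 March 2001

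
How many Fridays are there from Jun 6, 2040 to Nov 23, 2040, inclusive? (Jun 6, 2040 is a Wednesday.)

Jun 6, 2040 is a Wednesday; the first Friday on or after it is Jun 8, 2040 (2 days later).
From Jun 8, 2040 to Nov 23, 2040: 22 + 31 + 31 + 30 + 31 + 23 = 168 days (rest of Jun, Jul, Aug, Sep, Oct, Nov).
168 ÷ 7 = 24 full weeks with remainder 0, so 24 more Fridays after the first → 25.

25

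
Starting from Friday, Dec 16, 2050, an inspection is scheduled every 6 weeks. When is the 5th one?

Jun 2, 2051

The 5th occurrence is 4 intervals after the first: 4 × 42 = 168 days after Dec 16, 2050.
Dec has 31 days — 15 days to the end of Dec leaves 153.
Jan has 31 days (122 left).
Feb has 28 days (94 left).
Mar has 31 days (63 left).
Apr has 30 days (33 left).
May has 31 days (2 left).
2 days into Jun → Jun 2, 2051.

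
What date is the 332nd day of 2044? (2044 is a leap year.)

November 27, 2044

January has 31 days (332 − 31 = 301 remain).
February has 29 days (301 − 29 = 272 remain).
March has 31 days (272 − 31 = 241 remain).
April has 30 days (241 − 30 = 211 remain).
May has 31 days (211 − 31 = 180 remain).
June has 30 days (180 − 30 = 150 remain).
July has 31 days (150 − 31 = 119 remain).
August has 31 days (119 − 31 = 88 remain).
September has 30 days (88 − 30 = 58 remain).
October has 31 days (58 − 31 = 27 remain).
27 into November → November 27.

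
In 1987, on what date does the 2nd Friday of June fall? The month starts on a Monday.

1987-06-12

June 1987 begins on a Monday, so the first Friday is June 5 (4 days later).
The 2nd Friday is 1 weeks later: 5 + 7 = 12.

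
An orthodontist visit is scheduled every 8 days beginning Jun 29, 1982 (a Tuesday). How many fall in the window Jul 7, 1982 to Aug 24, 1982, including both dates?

7

Occurrences land 8·i days after Jun 29, 1982 for i = 0, 1, 2, …
Jul 7, 1982 is 8 days after the start; 8 ÷ 8 = 1 remainder 0. First occurrence in the window: #2 on Jul 7, 1982 (1×8 = 8 days in).
Aug 24, 1982 is 56 days after the start; 56 ÷ 8 = 7 remainder 0. Last occurrence in the window: #8 on Aug 24, 1982.
Occurrences #2 through #8: 7 in total.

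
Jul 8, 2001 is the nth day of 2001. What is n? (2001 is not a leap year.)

189

Days in months before Jul: 31 + 28 + 31 + 30 + 31 + 30 = 181.
Plus 8 days into Jul → day 189.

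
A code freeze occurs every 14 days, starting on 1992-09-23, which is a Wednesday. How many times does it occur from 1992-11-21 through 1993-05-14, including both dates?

12

Occurrences land 14·i days after 1992-09-23 for i = 0, 1, 2, …
1992-11-21 is 59 days after the start; 59 ÷ 14 = 4 remainder 3; since the remainder is 3, round up to i = 5. First occurrence in the window: #6 on 1992-12-02 (5×14 = 70 days in).
1993-05-14 is 233 days after the start; 233 ÷ 14 = 16 remainder 9. Last occurrence in the window: #17 on 1993-05-05.
Occurrences #6 through #17: 12 in total.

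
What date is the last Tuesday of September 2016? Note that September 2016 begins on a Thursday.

September 2016 begins on a Thursday, so the first Tuesday is September 6 (5 days later).
September 2016 has 30 days. Adding weeks: 6, 13, 20, 27 — the last one ≤ 30 is the 27th.

2016-09-27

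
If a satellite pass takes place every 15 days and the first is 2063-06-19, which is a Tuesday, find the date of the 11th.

The 11th occurrence is 10 intervals after the first: 10 × 15 = 150 days after 2063-06-19.
June has 30 days — 11 days to the end of June leaves 139.
July has 31 days (108 left).
August has 31 days (77 left).
September has 30 days (47 left).
October has 31 days (16 left).
16 days into November → 2063-11-16.

2063-11-16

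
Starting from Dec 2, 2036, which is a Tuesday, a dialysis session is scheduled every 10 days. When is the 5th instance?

The 5th occurrence is 4 intervals after the first: 4 × 10 = 40 days after Dec 2, 2036.
Dec has 31 days — 29 days to the end of Dec leaves 11.
11 days into Jan → Jan 11, 2037.

Jan 11, 2037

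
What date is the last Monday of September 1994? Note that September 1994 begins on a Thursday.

September 26, 1994

September 1994 begins on a Thursday, so the first Monday is September 5 (4 days later).
September 1994 has 30 days. Adding weeks: 5, 12, 19, 26 — the last one ≤ 30 is the 26th.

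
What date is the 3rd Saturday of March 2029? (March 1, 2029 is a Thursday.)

March 2029 begins on a Thursday, so the first Saturday is March 3 (2 days later).
The 3rd Saturday is 2 weeks later: 3 + 14 = 17.

17 March 2029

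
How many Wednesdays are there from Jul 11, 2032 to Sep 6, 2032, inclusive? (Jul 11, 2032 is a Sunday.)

Jul 11, 2032 is a Sunday; the first Wednesday on or after it is Jul 14, 2032 (3 days later).
From Jul 14, 2032 to Sep 6, 2032: 17 + 31 + 6 = 54 days (rest of Jul, Aug, Sep).
54 ÷ 7 = 7 full weeks with remainder 5, so 7 more Wednesdays after the first → 8.

8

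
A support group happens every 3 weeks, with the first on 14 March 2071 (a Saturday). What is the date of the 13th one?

21 November 2071

The 13th occurrence is 12 intervals after the first: 12 × 21 = 252 days after 14 March 2071.
March has 31 days — 17 days to the end of March leaves 235.
April has 30 days (205 left).
May has 31 days (174 left).
June has 30 days (144 left).
July has 31 days (113 left).
August has 31 days (82 left).
September has 30 days (52 left).
October has 31 days (21 left).
21 days into November → 21 November 2071.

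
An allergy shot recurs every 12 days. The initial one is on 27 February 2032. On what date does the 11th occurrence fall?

26 June 2032

The 11th occurrence is 10 intervals after the first: 10 × 12 = 120 days after 27 February 2032.
February has 29 days — 2 days to the end of February leaves 118.
March has 31 days (87 left).
April has 30 days (57 left).
May has 31 days (26 left).
26 days into June → 26 June 2032.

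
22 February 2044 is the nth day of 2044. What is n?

53

Days in months before February: 31 = 31.
Plus 22 days into February → day 53.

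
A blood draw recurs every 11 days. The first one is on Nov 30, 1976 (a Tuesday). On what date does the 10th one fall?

Mar 9, 1977

The 10th occurrence is 9 intervals after the first: 9 × 11 = 99 days after Nov 30, 1976.
Nov has 30 days — 0 days to the end of Nov leaves 99.
Dec has 31 days (68 left).
Jan has 31 days (37 left).
Feb has 28 days (9 left).
9 days into Mar → Mar 9, 1977.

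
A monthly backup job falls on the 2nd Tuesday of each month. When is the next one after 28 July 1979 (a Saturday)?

14 August 1979

July 1979 starts on a Sunday; its first Tuesday is the 3rd, so the 2nd Tuesday is the 10th — 10 July 1979.
That is not after 28 July 1979, so look at August 1979.
August 1979 starts on a Wednesday; its first Tuesday is the 7th, so the 2nd Tuesday is the 14th — 14 August 1979.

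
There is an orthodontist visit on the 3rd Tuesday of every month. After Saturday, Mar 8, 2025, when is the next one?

Mar 18, 2025

Mar 2025 starts on a Saturday; its first Tuesday is the 4th, so the 3rd Tuesday is the 18th — Mar 18, 2025.
Mar 18, 2025 is after Mar 8, 2025, so that is the next one.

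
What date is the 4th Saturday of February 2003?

February 2003 begins on a Saturday, so the first Saturday is February 1.
The 4th Saturday is 3 weeks later: 1 + 21 = 22.

2003-02-22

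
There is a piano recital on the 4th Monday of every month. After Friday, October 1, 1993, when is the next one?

October 1993 starts on a Friday; its first Monday is the 4th, so the 4th Monday is the 25th — October 25, 1993.
October 25, 1993 is after October 1, 1993, so that is the next one.

October 25, 1993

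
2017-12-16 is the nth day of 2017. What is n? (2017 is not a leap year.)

Days in months before December: 31 + 28 + 31 + 30 + 31 + 30 + 31 + 31 + 30 + 31 + 30 = 334.
Plus 16 days into December → day 350.

350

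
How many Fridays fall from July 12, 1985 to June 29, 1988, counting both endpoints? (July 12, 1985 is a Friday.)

155

July 12, 1985 is a Friday; the first Friday on or after it is July 12, 1985.
From July 12, 1985 to June 29, 1988: 172 + 365 + 365 + 181 = 1083 days (rest of 1985, 1986, 1987, to June 29, 1988 in 1988).
1083 ÷ 7 = 154 full weeks with remainder 5, so 154 more Fridays after the first → 155.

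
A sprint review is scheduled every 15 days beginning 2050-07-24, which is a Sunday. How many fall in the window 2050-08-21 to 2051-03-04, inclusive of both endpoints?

Occurrences land 15·i days after 2050-07-24 for i = 0, 1, 2, …
2050-08-21 is 28 days after the start; 28 ÷ 15 = 1 remainder 13; since the remainder is 13, round up to i = 2. First occurrence in the window: #3 on 2050-08-23 (2×15 = 30 days in).
2051-03-04 is 223 days after the start; 223 ÷ 15 = 14 remainder 13. Last occurrence in the window: #15 on 2051-02-19.
Occurrences #3 through #15: 13 in total.

13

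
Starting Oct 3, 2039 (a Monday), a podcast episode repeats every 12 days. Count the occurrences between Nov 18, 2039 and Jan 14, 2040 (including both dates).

5

Occurrences land 12·i days after Oct 3, 2039 for i = 0, 1, 2, …
Nov 18, 2039 is 46 days after the start; 46 ÷ 12 = 3 remainder 10; since the remainder is 10, round up to i = 4. First occurrence in the window: #5 on Nov 20, 2039 (4×12 = 48 days in).
Jan 14, 2040 is 103 days after the start; 103 ÷ 12 = 8 remainder 7. Last occurrence in the window: #9 on Jan 7, 2040.
Occurrences #5 through #9: 5 in total.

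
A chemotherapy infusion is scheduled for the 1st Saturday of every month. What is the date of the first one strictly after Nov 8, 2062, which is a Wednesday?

Nov 2062 starts on a Wednesday, so its 1st Saturday is Nov 4, 2062 (3 days in).
That is not after Nov 8, 2062, so look at Dec 2062.
Dec 2062 starts on a Friday, so its 1st Saturday is Dec 2, 2062 (1 day in).

Dec 2, 2062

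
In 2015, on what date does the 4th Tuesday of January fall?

The first Tuesday of January 2015 is January 6.
The 4th Tuesday is 3 weeks later: 6 + 21 = 27.

January 27, 2015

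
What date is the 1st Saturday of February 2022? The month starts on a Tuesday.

2022-02-05

February 2022 begins on a Tuesday, so the first Saturday is February 5 (4 days later).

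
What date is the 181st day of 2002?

January has 31 days (181 − 31 = 150 remain).
February has 28 days (150 − 28 = 122 remain).
March has 31 days (122 − 31 = 91 remain).
April has 30 days (91 − 30 = 61 remain).
May has 31 days (61 − 31 = 30 remain).
30 into June → June 30.

2002-06-30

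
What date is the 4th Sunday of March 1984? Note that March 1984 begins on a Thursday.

March 1984 begins on a Thursday, so the first Sunday is March 4 (3 days later).
The 4th Sunday is 3 weeks later: 4 + 21 = 25.

25 March 1984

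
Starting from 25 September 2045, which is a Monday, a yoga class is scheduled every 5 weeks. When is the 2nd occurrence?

The 2nd occurrence is 1 interval after the first: 1 × 35 = 35 days after 25 September 2045.
September has 30 days — 5 days to the end of September leaves 30.
30 days into October → 30 October 2045.

30 October 2045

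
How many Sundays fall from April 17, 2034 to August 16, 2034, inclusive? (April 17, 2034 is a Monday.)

April 17, 2034 is a Monday; the first Sunday on or after it is April 23, 2034 (6 days later).
From April 23, 2034 to August 16, 2034: 7 + 31 + 30 + 31 + 16 = 115 days (rest of April, May, June, July, August).
115 ÷ 7 = 16 full weeks with remainder 3, so 16 more Sundays after the first → 17.

17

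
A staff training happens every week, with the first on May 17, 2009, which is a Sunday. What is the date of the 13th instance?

Aug 9, 2009

The 13th occurrence is 12 intervals after the first: 12 × 7 = 84 days after May 17, 2009.
May has 31 days — 14 days to the end of May leaves 70.
Jun has 30 days (40 left).
Jul has 31 days (9 left).
9 days into Aug → Aug 9, 2009.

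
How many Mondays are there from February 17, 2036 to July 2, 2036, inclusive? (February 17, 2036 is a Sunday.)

February 17, 2036 is a Sunday; the first Monday on or after it is February 18, 2036 (1 day later).
From February 18, 2036 to July 2, 2036: 11 + 31 + 30 + 31 + 30 + 2 = 135 days (rest of February, March, April, May, June, July).
135 ÷ 7 = 19 full weeks with remainder 2, so 19 more Mondays after the first → 20.

20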